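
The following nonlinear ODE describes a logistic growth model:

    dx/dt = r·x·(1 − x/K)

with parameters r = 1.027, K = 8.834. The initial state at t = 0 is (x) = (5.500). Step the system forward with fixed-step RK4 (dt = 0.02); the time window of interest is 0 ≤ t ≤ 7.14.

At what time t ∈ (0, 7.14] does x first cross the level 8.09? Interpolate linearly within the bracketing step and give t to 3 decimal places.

t=0.000: state=(5.500)
step 1 (dt=0.02): k1=(2.132), k2=(2.126), k3=(2.126), k4=(2.121); state += dt/6·(k1+2k2+2k3+k4)
t=0.020: state=(5.543)
t=0.040: state=(5.585)
t=0.060: state=(5.627)
continuing one RK4 step at a time; state shown every 25 steps (Δt=0.5):
t=0.500: state=(6.483)
t=1.000: state=(7.258)
t=1.500: state=(7.818)
t=1.820: state=(8.079)
next step: t=1.840: state=(8.093) — x has crossed 8.09
linear interpolation between t=1.820 (8.07859) and t=1.840 (8.09266) → t≈1.836

t = 1.836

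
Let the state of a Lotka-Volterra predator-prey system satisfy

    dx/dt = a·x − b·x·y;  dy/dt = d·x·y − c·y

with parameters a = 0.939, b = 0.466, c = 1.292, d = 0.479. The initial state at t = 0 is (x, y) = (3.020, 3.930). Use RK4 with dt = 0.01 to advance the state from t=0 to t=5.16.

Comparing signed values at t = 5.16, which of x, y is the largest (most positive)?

largest component: x

t=0.000: state=(3.020, 3.930)
step 1 (dt=0.01): k1=(-2.695, 0.607), k2=(-2.687, 0.583), k3=(-2.687, 0.583), k4=(-2.679, 0.558); state += dt/6·(k1+2k2+2k3+k4)
t=0.010: state=(2.993, 3.936)
t=0.020: state=(2.966, 3.941)
t=0.030: state=(2.940, 3.946)
continuing one RK4 step at a time; state shown every 20 steps (Δt=0.2):
t=0.200: state=(2.520, 3.955)
t=0.400: state=(2.115, 3.810)
t=0.600: state=(1.810, 3.549)
t=0.800: state=(1.592, 3.223)
t=1.000: state=(1.446, 2.878)
t=1.200: state=(1.355, 2.541)
t=1.400: state=(1.310, 2.229)
t=1.600: state=(1.301, 1.950)
t=1.800: state=(1.324, 1.707)
t=2.000: state=(1.376, 1.500)
t=2.200: state=(1.456, 1.327)
t=2.400: state=(1.563, 1.184)
t=2.600: state=(1.699, 1.068)
t=2.800: state=(1.863, 0.978)
t=3.000: state=(2.059, 0.912)
t=3.200: state=(2.287, 0.867)
t=3.400: state=(2.549, 0.844)
t=3.600: state=(2.844, 0.843)
t=3.800: state=(3.169, 0.869)
t=4.000: state=(3.518, 0.924)
t=4.200: state=(3.879, 1.017)
t=4.400: state=(4.231, 1.158)
t=4.600: state=(4.542, 1.362)
t=4.800: state=(4.767, 1.645)
t=5.000: state=(4.853, 2.016)
t=5.160: state=(4.789, 2.375)
compare at T: x=4.789, y=2.375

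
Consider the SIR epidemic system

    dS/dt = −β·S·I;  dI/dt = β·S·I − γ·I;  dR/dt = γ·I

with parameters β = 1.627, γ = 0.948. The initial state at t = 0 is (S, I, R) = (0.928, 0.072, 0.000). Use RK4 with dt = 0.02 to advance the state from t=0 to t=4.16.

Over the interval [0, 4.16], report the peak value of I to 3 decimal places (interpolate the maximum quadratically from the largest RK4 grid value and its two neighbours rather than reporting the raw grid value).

max I = 0.146

t=0.000: state=(0.928, 0.072, 0.000)
step 1 (dt=0.02): k1=(-0.109, 0.040, 0.068), k2=(-0.109, 0.041, 0.069), k3=(-0.109, 0.041, 0.069), k4=(-0.110, 0.041, 0.069); state += dt/6·(k1+2k2+2k3+k4)
t=0.020: state=(0.926, 0.073, 0.001)
t=0.040: state=(0.924, 0.074, 0.003)
t=0.060: state=(0.921, 0.074, 0.004)
continuing one RK4 step at a time; state shown every 10 steps (Δt=0.2):
t=0.200: state=(0.905, 0.080, 0.014)
t=0.400: state=(0.881, 0.089, 0.030)
t=0.600: state=(0.854, 0.097, 0.048)
t=0.800: state=(0.827, 0.106, 0.067)
t=1.000: state=(0.798, 0.114, 0.088)
t=1.200: state=(0.767, 0.122, 0.111)
t=1.400: state=(0.737, 0.129, 0.134)
t=1.600: state=(0.706, 0.135, 0.159)
t=1.800: state=(0.675, 0.140, 0.185)
t=2.000: state=(0.645, 0.143, 0.212)
t=2.200: state=(0.615, 0.145, 0.240)
t=2.400: state=(0.587, 0.146, 0.267)
t=2.600: state=(0.559, 0.146, 0.295)
t=2.800: state=(0.534, 0.144, 0.322)
t=3.000: state=(0.509, 0.141, 0.349)
t=3.200: state=(0.487, 0.137, 0.376)
t=3.400: state=(0.466, 0.133, 0.401)
t=3.600: state=(0.447, 0.127, 0.426)
t=3.800: state=(0.429, 0.121, 0.450)
t=4.000: state=(0.413, 0.115, 0.472)
t=4.160: state=(0.401, 0.110, 0.489)
largest grid value and its neighbours: I(2.400)=0.14614, I(2.420)=0.14615, I(2.440)=0.14615
parabola through these three points peaks at t≈2.428 with I≈0.14615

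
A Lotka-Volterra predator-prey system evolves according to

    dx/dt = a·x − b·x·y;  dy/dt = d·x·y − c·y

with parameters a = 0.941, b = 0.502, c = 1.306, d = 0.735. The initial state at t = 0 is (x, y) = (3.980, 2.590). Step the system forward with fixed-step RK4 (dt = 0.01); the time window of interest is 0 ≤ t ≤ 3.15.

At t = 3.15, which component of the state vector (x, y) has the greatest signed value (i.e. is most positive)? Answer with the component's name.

t=0.000: state=(3.980, 2.590)
step 1 (dt=0.01): k1=(-1.430, 4.194), k2=(-1.469, 4.214), k3=(-1.469, 4.214), k4=(-1.508, 4.234); state += dt/6·(k1+2k2+2k3+k4)
t=0.010: state=(3.965, 2.632)
t=0.020: state=(3.950, 2.675)
t=0.030: state=(3.934, 2.718)
continuing one RK4 step at a time; state shown every 20 steps (Δt=0.2):
t=0.200: state=(3.544, 3.480)
t=0.400: state=(2.889, 4.307)
t=0.600: state=(2.198, 4.818)
t=0.800: state=(1.623, 4.904)
t=1.000: state=(1.210, 4.642)
t=1.200: state=(0.937, 4.180)
t=1.400: state=(0.764, 3.645)
t=1.600: state=(0.657, 3.114)
t=1.800: state=(0.595, 2.628)
t=2.000: state=(0.563, 2.203)
t=2.200: state=(0.555, 1.841)
t=2.400: state=(0.566, 1.540)
t=2.600: state=(0.593, 1.291)
t=2.800: state=(0.636, 1.088)
t=3.000: state=(0.694, 0.924)
t=3.150: state=(0.748, 0.822)
compare at T: x=0.748, y=0.822

largest component: y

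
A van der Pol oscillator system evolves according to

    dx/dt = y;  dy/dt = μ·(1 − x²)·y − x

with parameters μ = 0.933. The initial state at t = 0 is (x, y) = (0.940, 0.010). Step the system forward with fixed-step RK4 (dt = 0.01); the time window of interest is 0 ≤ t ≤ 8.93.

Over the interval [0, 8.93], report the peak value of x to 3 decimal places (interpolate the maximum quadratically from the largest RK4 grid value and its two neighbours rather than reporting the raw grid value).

max x = 1.990

t=0.000: state=(0.940, 0.010)
step 1 (dt=0.01): k1=(0.010, -0.939), k2=(0.005, -0.939), k3=(0.005, -0.939), k4=(0.001, -0.940); state += dt/6·(k1+2k2+2k3+k4)
t=0.010: state=(0.940, 0.001)
t=0.020: state=(0.940, -0.009)
t=0.030: state=(0.940, -0.018)
continuing one RK4 step at a time; state shown every 50 steps (Δt=0.5):
t=0.500: state=(0.827, -0.465)
t=1.000: state=(0.468, -0.990)
t=1.500: state=(-0.190, -1.653)
t=2.000: state=(-1.105, -1.769)
t=2.500: state=(-1.694, -0.499)
t=3.000: state=(-1.695, 0.367)
t=3.500: state=(-1.404, 0.768)
t=4.000: state=(-0.922, 1.191)
t=4.500: state=(-0.156, 1.949)
t=5.000: state=(1.021, 2.511)
t=5.500: state=(1.898, 0.767)
t=6.000: state=(1.947, -0.340)
t=6.500: state=(1.680, -0.683)
t=7.000: state=(1.270, -0.972)
t=7.500: state=(0.672, -1.483)
t=8.000: state=(-0.287, -2.391)
t=8.500: state=(-1.516, -2.005)
t=8.930: state=(-1.989, -0.301)
largest grid value and its neighbours: x(5.760)=1.98980, x(5.770)=1.98988, x(5.780)=1.98976
parabola through these three points peaks at t≈5.769 with x≈1.98988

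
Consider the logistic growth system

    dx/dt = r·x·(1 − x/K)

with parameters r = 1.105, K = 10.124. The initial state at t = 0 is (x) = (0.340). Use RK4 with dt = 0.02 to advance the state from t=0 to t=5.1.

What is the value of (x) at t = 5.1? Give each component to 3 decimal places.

(x) = (9.181)

t=0.000: state=(0.340)
step 1 (dt=0.02): k1=(0.363), k2=(0.367), k3=(0.367), k4=(0.371); state += dt/6·(k1+2k2+2k3+k4)
t=0.020: state=(0.347)
t=0.040: state=(0.355)
t=0.060: state=(0.362)
continuing one RK4 step at a time; state shown every 10 steps (Δt=0.2):
t=0.200: state=(0.421)
t=0.400: state=(0.519)
t=0.600: state=(0.640)
t=0.800: state=(0.786)
t=1.000: state=(0.961)
t=1.200: state=(1.172)
t=1.400: state=(1.421)
t=1.600: state=(1.713)
t=1.800: state=(2.050)
t=2.000: state=(2.436)
t=2.200: state=(2.867)
t=2.400: state=(3.342)
t=2.600: state=(3.854)
t=2.800: state=(4.394)
t=3.000: state=(4.949)
t=3.200: state=(5.507)
t=3.400: state=(6.055)
t=3.600: state=(6.579)
t=3.800: state=(7.070)
t=4.000: state=(7.520)
t=4.200: state=(7.924)
t=4.400: state=(8.281)
t=4.600: state=(8.591)
t=4.800: state=(8.857)
t=5.000: state=(9.082)
t=5.100: state=(9.181)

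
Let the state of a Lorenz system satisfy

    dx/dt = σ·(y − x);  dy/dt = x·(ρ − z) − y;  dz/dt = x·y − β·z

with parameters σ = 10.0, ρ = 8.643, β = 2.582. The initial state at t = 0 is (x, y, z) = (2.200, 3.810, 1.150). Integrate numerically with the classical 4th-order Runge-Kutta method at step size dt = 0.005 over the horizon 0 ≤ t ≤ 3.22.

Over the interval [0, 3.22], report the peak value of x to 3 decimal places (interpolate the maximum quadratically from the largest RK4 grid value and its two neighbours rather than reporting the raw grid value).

max x = 7.467

t=0.000: state=(2.200, 3.810, 1.150)
step 1 (dt=0.005): k1=(16.100, 12.675, 5.413), k2=(16.014, 12.914, 5.602), k3=(16.022, 12.911, 5.601), k4=(15.944, 13.146, 5.793); state += dt/6·(k1+2k2+2k3+k4)
t=0.005: state=(2.280, 3.875, 1.178)
t=0.010: state=(2.359, 3.941, 1.208)
t=0.015: state=(2.438, 4.011, 1.240)
continuing one RK4 step at a time; state shown every 40 steps (Δt=0.2):
t=0.200: state=(5.555, 7.352, 4.353)
t=0.400: state=(7.355, 6.715, 11.013)
t=0.600: state=(4.178, 2.529, 10.510)
t=0.800: state=(2.260, 1.917, 7.201)
t=1.000: state=(2.309, 2.626, 5.057)
t=1.200: state=(3.416, 4.195, 4.549)
t=1.400: state=(5.188, 6.031, 6.340)
t=1.600: state=(5.906, 5.631, 9.263)
t=1.800: state=(4.538, 3.731, 9.289)
t=2.000: state=(3.437, 3.191, 7.542)
t=2.200: state=(3.482, 3.732, 6.307)
t=2.400: state=(4.269, 4.751, 6.359)
t=2.600: state=(5.085, 5.324, 7.624)
t=2.800: state=(5.015, 4.732, 8.625)
t=3.000: state=(4.301, 3.968, 8.247)
t=3.200: state=(3.915, 3.877, 7.359)
t=3.220: state=(3.911, 3.903, 7.286)
largest grid value and its neighbours: x(0.360)=7.46441, x(0.365)=7.46689, x(0.370)=7.46473
parabola through these three points peaks at t≈0.365 with x≈7.46689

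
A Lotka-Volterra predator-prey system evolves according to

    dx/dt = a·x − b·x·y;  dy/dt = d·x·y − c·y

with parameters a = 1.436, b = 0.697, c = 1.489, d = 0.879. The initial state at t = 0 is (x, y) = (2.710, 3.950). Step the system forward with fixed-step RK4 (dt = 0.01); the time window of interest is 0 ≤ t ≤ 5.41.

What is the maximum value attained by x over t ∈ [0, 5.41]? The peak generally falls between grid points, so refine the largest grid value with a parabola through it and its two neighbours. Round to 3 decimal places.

max x = 3.649

t=0.000: state=(2.710, 3.950)
step 1 (dt=0.01): k1=(-3.569, 3.528), k2=(-3.579, 3.481), k3=(-3.579, 3.481), k4=(-3.587, 3.433); state += dt/6·(k1+2k2+2k3+k4)
t=0.010: state=(2.674, 3.985)
t=0.020: state=(2.638, 4.019)
t=0.030: state=(2.602, 4.052)
continuing one RK4 step at a time; state shown every 20 steps (Δt=0.2):
t=0.200: state=(2.002, 4.434)
t=0.400: state=(1.430, 4.439)
t=0.600: state=(1.049, 4.088)
t=0.800: state=(0.819, 3.570)
t=1.000: state=(0.689, 3.023)
t=1.200: state=(0.625, 2.517)
t=1.400: state=(0.605, 2.081)
t=1.600: state=(0.619, 1.720)
t=1.800: state=(0.663, 1.429)
t=2.000: state=(0.736, 1.199)
t=2.200: state=(0.841, 1.022)
t=2.400: state=(0.981, 0.890)
t=2.600: state=(1.163, 0.797)
t=2.800: state=(1.393, 0.741)
t=3.000: state=(1.678, 0.720)
t=3.200: state=(2.021, 0.739)
t=3.400: state=(2.419, 0.810)
t=3.600: state=(2.854, 0.956)
t=3.800: state=(3.274, 1.217)
t=4.000: state=(3.581, 1.655)
t=4.200: state=(3.626, 2.326)
t=4.400: state=(3.293, 3.191)
t=4.600: state=(2.651, 4.007)
t=4.800: state=(1.948, 4.452)
t=5.000: state=(1.392, 4.421)
t=5.200: state=(1.025, 4.049)
t=5.400: state=(0.805, 3.524)
t=5.410: state=(0.797, 3.497)
largest grid value and its neighbours: x(4.120)=3.64881, x(4.130)=3.64917, x(4.140)=3.64863
parabola through these three points peaks at t≈4.129 with x≈3.64918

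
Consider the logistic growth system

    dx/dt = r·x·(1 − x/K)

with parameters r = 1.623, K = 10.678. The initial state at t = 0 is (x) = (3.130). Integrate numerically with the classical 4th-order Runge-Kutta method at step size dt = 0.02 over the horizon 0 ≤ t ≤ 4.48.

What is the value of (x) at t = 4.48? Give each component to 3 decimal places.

(x) = (10.660)

t=0.000: state=(3.130)
step 1 (dt=0.02): k1=(3.591), k2=(3.615), k3=(3.615), k4=(3.639); state += dt/6·(k1+2k2+2k3+k4)
t=0.020: state=(3.202)
t=0.040: state=(3.276)
t=0.060: state=(3.350)
continuing one RK4 step at a time; state shown every 10 steps (Δt=0.2):
t=0.200: state=(3.893)
t=0.400: state=(4.725)
t=0.600: state=(5.589)
t=0.800: state=(6.439)
t=1.000: state=(7.235)
t=1.200: state=(7.945)
t=1.400: state=(8.552)
t=1.600: state=(9.052)
t=1.800: state=(9.451)
t=2.000: state=(9.762)
t=2.200: state=(9.999)
t=2.400: state=(10.179)
t=2.600: state=(10.312)
t=2.800: state=(10.411)
t=3.000: state=(10.484)
t=3.200: state=(10.537)
t=3.400: state=(10.576)
t=3.600: state=(10.604)
t=3.800: state=(10.624)
t=4.000: state=(10.639)
t=4.200: state=(10.650)
t=4.400: state=(10.658)
t=4.480: state=(10.660)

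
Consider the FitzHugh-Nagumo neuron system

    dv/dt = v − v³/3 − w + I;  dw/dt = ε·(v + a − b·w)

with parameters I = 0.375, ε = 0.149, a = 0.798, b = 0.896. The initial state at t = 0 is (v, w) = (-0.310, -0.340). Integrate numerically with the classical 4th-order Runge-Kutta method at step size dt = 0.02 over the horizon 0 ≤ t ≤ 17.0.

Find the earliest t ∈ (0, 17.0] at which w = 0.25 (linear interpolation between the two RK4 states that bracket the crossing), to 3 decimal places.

t=0.000: state=(-0.310, -0.340)
step 1 (dt=0.02): k1=(0.415, 0.118), k2=(0.418, 0.119), k3=(0.418, 0.119), k4=(0.420, 0.119); state += dt/6·(k1+2k2+2k3+k4)
t=0.020: state=(-0.302, -0.338)
t=0.040: state=(-0.293, -0.335)
t=0.060: state=(-0.285, -0.333)
continuing one RK4 step at a time; state shown every 50 steps (Δt=1):
t=1.000: state=(0.292, -0.192)
t=2.000: state=(1.300, 0.055)
t=2.600: state=(1.647, 0.249)
next step: t=2.620: state=(1.652, 0.256) — w has crossed 0.25
linear interpolation between t=2.600 (0.24904) and t=2.620 (0.25566) → t≈2.603

t = 2.603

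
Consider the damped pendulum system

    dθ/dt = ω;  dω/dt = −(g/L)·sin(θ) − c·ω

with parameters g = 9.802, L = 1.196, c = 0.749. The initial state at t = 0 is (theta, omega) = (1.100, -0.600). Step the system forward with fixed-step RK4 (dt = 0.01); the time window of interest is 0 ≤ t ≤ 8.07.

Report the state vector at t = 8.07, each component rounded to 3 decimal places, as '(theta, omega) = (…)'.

(theta, omega) = (-0.040, 0.109)

t=0.000: state=(1.100, -0.600)
step 1 (dt=0.01): k1=(-0.600, -6.855), k2=(-0.634, -6.818), k3=(-0.634, -6.817), k4=(-0.668, -6.780); state += dt/6·(k1+2k2+2k3+k4)
t=0.010: state=(1.094, -0.668)
t=0.020: state=(1.087, -0.736)
t=0.030: state=(1.079, -0.802)
continuing one RK4 step at a time; state shown every 50 steps (Δt=0.5):
t=0.500: state=(0.171, -2.497)
t=1.000: state=(-0.688, -0.507)
t=1.500: state=(-0.344, 1.546)
t=2.000: state=(0.366, 0.845)
t=2.500: state=(0.340, -0.822)
t=3.000: state=(-0.157, -0.818)
t=3.500: state=(-0.275, 0.348)
t=4.000: state=(0.035, 0.656)
t=4.500: state=(0.198, -0.070)
t=5.000: state=(0.027, -0.469)
t=5.500: state=(-0.129, -0.072)
t=6.000: state=(-0.051, 0.304)
t=6.500: state=(0.076, 0.126)
t=7.000: state=(0.054, -0.178)
t=7.500: state=(-0.039, -0.131)
t=8.000: state=(-0.047, 0.089)
t=8.070: state=(-0.040, 0.109)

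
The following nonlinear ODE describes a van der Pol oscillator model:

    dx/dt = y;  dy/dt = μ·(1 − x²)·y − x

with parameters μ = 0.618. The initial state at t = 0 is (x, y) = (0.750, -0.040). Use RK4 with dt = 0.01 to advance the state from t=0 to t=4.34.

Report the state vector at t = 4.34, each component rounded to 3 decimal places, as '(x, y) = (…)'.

t=0.000: state=(0.750, -0.040)
step 1 (dt=0.01): k1=(-0.040, -0.761), k2=(-0.044, -0.762), k3=(-0.044, -0.762), k4=(-0.048, -0.762); state += dt/6·(k1+2k2+2k3+k4)
t=0.010: state=(0.750, -0.048)
t=0.020: state=(0.749, -0.055)
t=0.030: state=(0.748, -0.063)
continuing one RK4 step at a time; state shown every 20 steps (Δt=0.2):
t=0.200: state=(0.727, -0.195)
t=0.400: state=(0.672, -0.352)
t=0.600: state=(0.586, -0.511)
t=0.800: state=(0.468, -0.669)
t=1.000: state=(0.318, -0.826)
t=1.200: state=(0.137, -0.978)
t=1.400: state=(-0.072, -1.114)
t=1.600: state=(-0.306, -1.215)
t=1.800: state=(-0.554, -1.253)
t=2.000: state=(-0.801, -1.199)
t=2.200: state=(-1.027, -1.039)
t=2.400: state=(-1.210, -0.785)
t=2.600: state=(-1.337, -0.480)
t=2.800: state=(-1.402, -0.170)
t=3.000: state=(-1.407, 0.115)
t=3.200: state=(-1.359, 0.365)
t=3.400: state=(-1.263, 0.585)
t=3.600: state=(-1.126, 0.788)
t=3.800: state=(-0.948, 0.988)
t=4.000: state=(-0.730, 1.196)
t=4.200: state=(-0.469, 1.419)
t=4.340: state=(-0.259, 1.582)

(x, y) = (-0.259, 1.582)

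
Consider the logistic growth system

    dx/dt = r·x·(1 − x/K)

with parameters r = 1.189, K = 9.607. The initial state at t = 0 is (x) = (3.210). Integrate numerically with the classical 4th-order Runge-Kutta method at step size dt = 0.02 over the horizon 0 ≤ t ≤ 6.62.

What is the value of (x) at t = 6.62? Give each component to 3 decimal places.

t=0.000: state=(3.210)
step 1 (dt=0.02): k1=(2.541), k2=(2.551), k3=(2.551), k4=(2.561); state += dt/6·(k1+2k2+2k3+k4)
t=0.020: state=(3.261)
t=0.040: state=(3.312)
t=0.060: state=(3.364)
continuing one RK4 step at a time; state shown every 25 steps (Δt=0.5):
t=0.500: state=(4.575)
t=1.000: state=(5.979)
t=1.500: state=(7.197)
t=2.000: state=(8.108)
t=2.500: state=(8.718)
t=3.000: state=(9.095)
t=3.500: state=(9.318)
t=4.000: state=(9.445)
t=4.500: state=(9.517)
t=5.000: state=(9.557)
t=5.500: state=(9.579)
t=6.000: state=(9.592)
t=6.500: state=(9.599)
t=6.620: state=(9.600)

(x) = (9.600)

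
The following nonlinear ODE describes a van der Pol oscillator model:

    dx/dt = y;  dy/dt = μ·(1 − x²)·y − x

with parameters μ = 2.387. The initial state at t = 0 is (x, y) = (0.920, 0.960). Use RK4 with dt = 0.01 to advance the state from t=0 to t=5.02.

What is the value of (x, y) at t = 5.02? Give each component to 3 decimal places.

t=0.000: state=(0.920, 0.960)
step 1 (dt=0.01): k1=(0.960, -0.568), k2=(0.957, -0.594), k3=(0.957, -0.594), k4=(0.954, -0.620); state += dt/6·(k1+2k2+2k3+k4)
t=0.010: state=(0.930, 0.954)
t=0.020: state=(0.939, 0.948)
t=0.030: state=(0.949, 0.941)
continuing one RK4 step at a time; state shown every 20 steps (Δt=0.2):
t=0.200: state=(1.094, 0.751)
t=0.400: state=(1.213, 0.426)
t=0.600: state=(1.265, 0.110)
t=0.800: state=(1.261, -0.138)
t=1.000: state=(1.214, -0.326)
t=1.200: state=(1.132, -0.488)
t=1.400: state=(1.018, -0.661)
t=1.600: state=(0.864, -0.891)
t=1.800: state=(0.653, -1.257)
t=2.000: state=(0.343, -1.909)
t=2.200: state=(-0.145, -3.063)
t=2.400: state=(-0.888, -4.182)
t=2.600: state=(-1.635, -2.786)
t=2.800: state=(-1.960, -0.686)
t=3.000: state=(-2.007, 0.047)
t=3.200: state=(-1.976, 0.225)
t=3.400: state=(-1.925, 0.275)
t=3.600: state=(-1.868, 0.298)
t=3.800: state=(-1.806, 0.317)
t=4.000: state=(-1.741, 0.337)
t=4.200: state=(-1.671, 0.360)
t=4.400: state=(-1.596, 0.389)
t=4.600: state=(-1.515, 0.425)
t=4.800: state=(-1.426, 0.471)
t=5.000: state=(-1.326, 0.533)
t=5.020: state=(-1.315, 0.540)

(x, y) = (-1.315, 0.540)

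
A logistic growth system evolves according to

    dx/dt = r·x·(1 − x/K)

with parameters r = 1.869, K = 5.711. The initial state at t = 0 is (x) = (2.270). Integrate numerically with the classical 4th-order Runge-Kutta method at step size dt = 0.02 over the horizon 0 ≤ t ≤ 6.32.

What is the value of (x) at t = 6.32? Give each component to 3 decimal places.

t=0.000: state=(2.270)
step 1 (dt=0.02): k1=(2.556), k2=(2.566), k3=(2.566), k4=(2.575); state += dt/6·(k1+2k2+2k3+k4)
t=0.020: state=(2.321)
t=0.040: state=(2.373)
t=0.060: state=(2.425)
continuing one RK4 step at a time; state shown every 25 steps (Δt=0.5):
t=0.500: state=(3.580)
t=1.000: state=(4.629)
t=1.500: state=(5.231)
t=2.000: state=(5.512)
t=2.500: state=(5.631)
t=3.000: state=(5.679)
t=3.500: state=(5.699)
t=4.000: state=(5.706)
t=4.500: state=(5.709)
t=5.000: state=(5.710)
t=5.500: state=(5.711)
t=6.000: state=(5.711)
t=6.320: state=(5.711)

(x) = (5.711)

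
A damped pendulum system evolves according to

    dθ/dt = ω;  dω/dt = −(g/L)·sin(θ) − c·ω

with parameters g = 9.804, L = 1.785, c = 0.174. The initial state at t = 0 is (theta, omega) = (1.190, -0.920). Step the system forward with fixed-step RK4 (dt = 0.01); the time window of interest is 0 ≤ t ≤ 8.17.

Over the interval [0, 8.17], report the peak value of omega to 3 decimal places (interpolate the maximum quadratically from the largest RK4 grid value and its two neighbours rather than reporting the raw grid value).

t=0.000: state=(1.190, -0.920)
step 1 (dt=0.01): k1=(-0.920, -4.939), k2=(-0.945, -4.925), k3=(-0.945, -4.925), k4=(-0.969, -4.911); state += dt/6·(k1+2k2+2k3+k4)
t=0.010: state=(1.181, -0.969)
t=0.020: state=(1.171, -1.018)
t=0.030: state=(1.160, -1.067)
continuing one RK4 step at a time; state shown every 50 steps (Δt=0.5):
t=0.500: state=(0.222, -2.604)
t=1.000: state=(-0.898, -1.421)
t=1.500: state=(-1.005, 0.980)
t=2.000: state=(-0.086, 2.325)
t=2.500: state=(0.848, 1.043)
t=3.000: state=(0.814, -1.139)
t=3.500: state=(-0.077, -2.034)
t=4.000: state=(-0.808, -0.611)
t=4.500: state=(-0.611, 1.302)
t=5.000: state=(0.235, 1.697)
t=5.500: state=(0.748, 0.172)
t=6.000: state=(0.402, -1.403)
t=6.500: state=(-0.364, -1.309)
t=7.000: state=(-0.657, 0.232)
t=7.500: state=(-0.197, 1.399)
t=8.000: state=(0.448, 0.890)
t=8.170: state=(0.560, 0.415)
largest grid value and its neighbours: omega(2.000)=2.32451, omega(2.010)=2.32457, omega(2.020)=2.32336
parabola through these three points peaks at t≈2.005 with omega≈2.32470

max omega = 2.325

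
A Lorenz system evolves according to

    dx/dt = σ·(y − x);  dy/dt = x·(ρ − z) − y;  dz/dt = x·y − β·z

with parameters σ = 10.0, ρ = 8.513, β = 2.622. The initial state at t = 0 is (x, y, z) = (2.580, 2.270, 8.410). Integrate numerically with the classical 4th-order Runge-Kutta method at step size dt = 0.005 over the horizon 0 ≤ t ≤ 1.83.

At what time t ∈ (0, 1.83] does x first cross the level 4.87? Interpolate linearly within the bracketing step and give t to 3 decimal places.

t = 0.631

t=0.000: state=(2.580, 2.270, 8.410)
step 1 (dt=0.005): k1=(-3.100, -2.004, -16.194), k2=(-3.073, -1.896, -16.119), k3=(-3.071, -1.897, -16.118), k4=(-3.041, -1.790, -16.042); state += dt/6·(k1+2k2+2k3+k4)
t=0.005: state=(2.565, 2.261, 8.329)
t=0.010: state=(2.550, 2.252, 8.250)
t=0.015: state=(2.535, 2.245, 8.171)
continuing one RK4 step at a time; state shown every 20 steps (Δt=0.1):
t=0.100: state=(2.361, 2.255, 6.951)
t=0.200: state=(2.380, 2.523, 5.839)
t=0.300: state=(2.640, 3.015, 5.100)
t=0.400: state=(3.125, 3.716, 4.777)
t=0.500: state=(3.810, 4.578, 4.948)
t=0.600: state=(4.619, 5.437, 5.685)
t=0.630: state=(4.861, 5.650, 6.014)
next step: t=0.635: state=(4.900, 5.682, 6.073) — x has crossed 4.87
linear interpolation between t=0.630 (4.86050) and t=0.635 (4.89978) → t≈0.631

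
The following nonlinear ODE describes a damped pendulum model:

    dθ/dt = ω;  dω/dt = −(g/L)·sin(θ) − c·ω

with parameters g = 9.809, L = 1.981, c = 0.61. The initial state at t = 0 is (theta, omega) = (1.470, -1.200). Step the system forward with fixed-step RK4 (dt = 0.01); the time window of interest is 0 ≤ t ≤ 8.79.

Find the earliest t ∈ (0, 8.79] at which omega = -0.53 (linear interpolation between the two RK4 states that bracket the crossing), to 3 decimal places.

t = 1.234

t=0.000: state=(1.470, -1.200)
step 1 (dt=0.01): k1=(-1.200, -4.194), k2=(-1.221, -4.179), k3=(-1.221, -4.179), k4=(-1.242, -4.162); state += dt/6·(k1+2k2+2k3+k4)
t=0.010: state=(1.458, -1.242)
t=0.020: state=(1.445, -1.283)
t=0.030: state=(1.432, -1.324)
continuing one RK4 step at a time; state shown every 50 steps (Δt=0.5):
t=0.500: state=(0.447, -2.591)
t=1.000: state=(-0.680, -1.522)
t=1.230: state=(-0.919, -0.547)
next step: t=1.240: state=(-0.924, -0.504) — omega has crossed -0.53
linear interpolation between t=1.230 (-0.54657) and t=1.240 (-0.50393) → t≈1.234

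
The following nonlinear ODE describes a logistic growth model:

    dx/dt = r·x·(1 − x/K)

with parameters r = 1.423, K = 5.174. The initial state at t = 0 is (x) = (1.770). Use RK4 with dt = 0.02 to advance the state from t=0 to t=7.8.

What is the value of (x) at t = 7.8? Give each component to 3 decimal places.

t=0.000: state=(1.770)
step 1 (dt=0.02): k1=(1.657), k2=(1.664), k3=(1.664), k4=(1.672); state += dt/6·(k1+2k2+2k3+k4)
t=0.020: state=(1.803)
t=0.040: state=(1.837)
t=0.060: state=(1.871)
continuing one RK4 step at a time; state shown every 25 steps (Δt=0.5):
t=0.500: state=(2.661)
t=1.000: state=(3.535)
t=1.500: state=(4.215)
t=2.000: state=(4.654)
t=2.500: state=(4.905)
t=3.000: state=(5.038)
t=3.500: state=(5.107)
t=4.000: state=(5.141)
t=4.500: state=(5.158)
t=5.000: state=(5.166)
t=5.500: state=(5.170)
t=6.000: state=(5.172)
t=6.500: state=(5.173)
t=7.000: state=(5.174)
t=7.500: state=(5.174)
t=7.800: state=(5.174)

(x) = (5.174)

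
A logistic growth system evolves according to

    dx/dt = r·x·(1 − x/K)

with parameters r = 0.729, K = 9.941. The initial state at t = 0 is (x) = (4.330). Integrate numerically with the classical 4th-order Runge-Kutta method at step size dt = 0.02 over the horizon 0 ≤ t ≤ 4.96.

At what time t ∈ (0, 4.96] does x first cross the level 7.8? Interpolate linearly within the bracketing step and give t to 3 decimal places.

t=0.000: state=(4.330)
step 1 (dt=0.02): k1=(1.782), k2=(1.783), k3=(1.783), k4=(1.785); state += dt/6·(k1+2k2+2k3+k4)
t=0.020: state=(4.366)
t=0.040: state=(4.401)
t=0.060: state=(4.437)
continuing one RK4 step at a time; state shown every 10 steps (Δt=0.2):
t=0.200: state=(4.689)
t=0.400: state=(5.051)
t=0.600: state=(5.412)
t=0.800: state=(5.769)
t=1.000: state=(6.117)
t=1.200: state=(6.454)
t=1.400: state=(6.776)
t=1.600: state=(7.082)
t=1.800: state=(7.370)
t=2.000: state=(7.638)
t=2.120: state=(7.789)
next step: t=2.140: state=(7.813) — x has crossed 7.8
linear interpolation between t=2.120 (7.78901) and t=2.140 (7.81349) → t≈2.129

t = 2.129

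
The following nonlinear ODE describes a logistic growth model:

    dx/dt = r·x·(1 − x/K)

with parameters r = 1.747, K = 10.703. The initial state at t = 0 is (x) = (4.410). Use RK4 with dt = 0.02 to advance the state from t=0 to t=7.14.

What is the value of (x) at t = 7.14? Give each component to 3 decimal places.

t=0.000: state=(4.410)
step 1 (dt=0.02): k1=(4.530), k2=(4.543), k3=(4.543), k4=(4.556); state += dt/6·(k1+2k2+2k3+k4)
t=0.020: state=(4.501)
t=0.040: state=(4.592)
t=0.060: state=(4.684)
continuing one RK4 step at a time; state shown every 25 steps (Δt=0.5):
t=0.500: state=(6.707)
t=1.000: state=(8.571)
t=1.500: state=(9.696)
t=2.000: state=(10.258)
t=2.500: state=(10.513)
t=3.000: state=(10.623)
t=3.500: state=(10.669)
t=4.000: state=(10.689)
t=4.500: state=(10.697)
t=5.000: state=(10.701)
t=5.500: state=(10.702)
t=6.000: state=(10.703)
t=6.500: state=(10.703)
t=7.000: state=(10.703)
t=7.140: state=(10.703)

(x) = (10.703)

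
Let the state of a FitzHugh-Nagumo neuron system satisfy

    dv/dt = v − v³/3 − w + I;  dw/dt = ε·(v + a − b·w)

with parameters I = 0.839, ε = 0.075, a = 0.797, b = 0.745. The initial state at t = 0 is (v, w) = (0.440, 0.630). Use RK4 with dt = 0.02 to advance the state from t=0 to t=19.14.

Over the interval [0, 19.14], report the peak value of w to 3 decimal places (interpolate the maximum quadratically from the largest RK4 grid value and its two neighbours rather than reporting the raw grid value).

max w = 1.706

t=0.000: state=(0.440, 0.630)
step 1 (dt=0.02): k1=(0.621, 0.058), k2=(0.625, 0.058), k3=(0.625, 0.058), k4=(0.629, 0.058); state += dt/6·(k1+2k2+2k3+k4)
t=0.020: state=(0.453, 0.631)
t=0.040: state=(0.465, 0.632)
t=0.060: state=(0.478, 0.634)
continuing one RK4 step at a time; state shown every 50 steps (Δt=1):
t=1.000: state=(1.203, 0.713)
t=2.000: state=(1.646, 0.840)
t=3.000: state=(1.679, 0.975)
t=4.000: state=(1.624, 1.101)
t=5.000: state=(1.554, 1.215)
t=6.000: state=(1.478, 1.318)
t=7.000: state=(1.398, 1.409)
t=8.000: state=(1.311, 1.490)
t=9.000: state=(1.215, 1.559)
t=10.000: state=(1.103, 1.617)
t=11.000: state=(0.964, 1.663)
t=12.000: state=(0.772, 1.694)
t=13.000: state=(0.449, 1.706)
t=14.000: state=(-0.274, 1.682)
t=15.000: state=(-1.590, 1.580)
t=16.000: state=(-1.960, 1.417)
t=17.000: state=(-1.931, 1.256)
t=18.000: state=(-1.876, 1.107)
t=19.000: state=(-1.819, 0.970)
t=19.140: state=(-1.811, 0.952)
largest grid value and its neighbours: w(12.920)=1.70628, w(12.940)=1.70629, w(12.960)=1.70629
parabola through these three points peaks at t≈12.943 with w≈1.70629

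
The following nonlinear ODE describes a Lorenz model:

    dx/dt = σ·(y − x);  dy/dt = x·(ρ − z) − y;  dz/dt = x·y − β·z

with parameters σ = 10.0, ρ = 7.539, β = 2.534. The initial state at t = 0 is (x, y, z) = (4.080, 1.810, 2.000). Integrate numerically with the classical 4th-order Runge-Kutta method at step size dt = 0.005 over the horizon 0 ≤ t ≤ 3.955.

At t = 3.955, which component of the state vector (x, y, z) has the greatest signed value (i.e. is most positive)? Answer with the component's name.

t=0.000: state=(4.080, 1.810, 2.000)
step 1 (dt=0.005): k1=(-22.700, 20.789, 2.317), k2=(-21.613, 20.400, 2.409), k3=(-21.650, 20.415, 2.409), k4=(-20.597, 20.040, 2.496); state += dt/6·(k1+2k2+2k3+k4)
t=0.005: state=(3.972, 1.912, 2.012)
t=0.010: state=(3.874, 2.010, 2.025)
t=0.015: state=(3.785, 2.106, 2.039)
continuing one RK4 step at a time; state shown every 40 steps (Δt=0.2):
t=0.200: state=(3.840, 4.698, 3.115)
t=0.400: state=(5.671, 6.321, 6.328)
t=0.600: state=(5.483, 4.689, 8.993)
t=0.800: state=(3.648, 2.882, 7.962)
t=1.000: state=(2.784, 2.659, 6.084)
t=1.200: state=(2.978, 3.262, 4.967)
t=1.400: state=(3.794, 4.286, 5.023)
t=1.600: state=(4.691, 5.011, 6.246)
t=1.800: state=(4.813, 4.609, 7.478)
t=2.000: state=(4.137, 3.762, 7.411)
t=2.200: state=(3.590, 3.448, 6.576)
t=2.400: state=(3.573, 3.682, 5.928)
t=2.600: state=(3.935, 4.159, 5.890)
t=2.800: state=(4.330, 4.468, 6.397)
t=3.000: state=(4.401, 4.334, 6.914)
t=3.200: state=(4.143, 3.985, 6.946)
t=3.400: state=(3.887, 3.808, 6.606)
t=3.600: state=(3.852, 3.892, 6.296)
t=3.800: state=(4.005, 4.102, 6.259)
t=3.955: state=(4.146, 4.222, 6.411)
compare at T: x=4.146, y=4.222, z=6.411

largest component: z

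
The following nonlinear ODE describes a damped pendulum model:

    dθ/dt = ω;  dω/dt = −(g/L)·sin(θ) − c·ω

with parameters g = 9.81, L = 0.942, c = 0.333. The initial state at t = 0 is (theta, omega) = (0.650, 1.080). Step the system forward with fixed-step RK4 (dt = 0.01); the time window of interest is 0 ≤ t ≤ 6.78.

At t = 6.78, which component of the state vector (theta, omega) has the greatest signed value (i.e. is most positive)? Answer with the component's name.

t=0.000: state=(0.650, 1.080)
step 1 (dt=0.01): k1=(1.080, -6.662), k2=(1.047, -6.696), k3=(1.047, -6.694), k4=(1.013, -6.726); state += dt/6·(k1+2k2+2k3+k4)
t=0.010: state=(0.660, 1.013)
t=0.020: state=(0.670, 0.945)
t=0.030: state=(0.679, 0.877)
continuing one RK4 step at a time; state shown every 25 steps (Δt=0.25):
t=0.250: state=(0.704, -0.641)
t=0.500: state=(0.367, -1.910)
t=0.750: state=(-0.152, -2.019)
t=1.000: state=(-0.542, -0.955)
t=1.250: state=(-0.595, 0.532)
t=1.500: state=(-0.310, 1.624)
t=1.750: state=(0.131, 1.711)
t=2.000: state=(0.461, 0.798)
t=2.250: state=(0.500, -0.480)
t=2.500: state=(0.251, -1.396)
t=2.750: state=(-0.123, -1.439)
t=3.000: state=(-0.396, -0.639)
t=3.250: state=(-0.418, 0.454)
t=3.500: state=(-0.198, 1.208)
t=3.750: state=(0.121, 1.201)
t=4.000: state=(0.343, 0.492)
t=4.250: state=(0.348, -0.439)
t=4.500: state=(0.151, -1.048)
t=4.750: state=(-0.119, -0.996)
t=5.000: state=(-0.298, -0.364)
t=5.250: state=(-0.288, 0.426)
t=5.500: state=(-0.111, 0.908)
t=5.750: state=(0.117, 0.819)
t=6.000: state=(0.258, 0.257)
t=6.250: state=(0.237, -0.409)
t=6.500: state=(0.078, -0.785)
t=6.750: state=(-0.114, -0.669)
t=6.780: state=(-0.133, -0.624)
compare at T: theta=-0.133, omega=-0.624

largest component: theta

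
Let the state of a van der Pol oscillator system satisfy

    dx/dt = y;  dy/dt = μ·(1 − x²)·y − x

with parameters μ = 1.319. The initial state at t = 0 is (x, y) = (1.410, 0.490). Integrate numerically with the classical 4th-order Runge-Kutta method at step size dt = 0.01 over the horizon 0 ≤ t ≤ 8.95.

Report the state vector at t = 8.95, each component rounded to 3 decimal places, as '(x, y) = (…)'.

t=0.000: state=(1.410, 0.490)
step 1 (dt=0.01): k1=(0.490, -2.049), k2=(0.480, -2.042), k3=(0.480, -2.042), k4=(0.470, -2.035); state += dt/6·(k1+2k2+2k3+k4)
t=0.010: state=(1.415, 0.470)
t=0.020: state=(1.419, 0.449)
t=0.030: state=(1.424, 0.429)
continuing one RK4 step at a time; state shown every 50 steps (Δt=0.5):
t=0.500: state=(1.440, -0.280)
t=1.000: state=(1.190, -0.703)
t=1.500: state=(0.720, -1.235)
t=2.000: state=(-0.152, -2.385)
t=2.500: state=(-1.504, -2.260)
t=3.000: state=(-1.987, -0.023)
t=3.500: state=(-1.847, 0.452)
t=4.000: state=(-1.578, 0.622)
t=4.500: state=(-1.213, 0.864)
t=5.000: state=(-0.665, 1.412)
t=5.500: state=(0.330, 2.691)
t=6.000: state=(1.690, 1.855)
t=6.500: state=(2.008, -0.128)
t=7.000: state=(1.834, -0.478)
t=7.500: state=(1.555, -0.638)
t=8.000: state=(1.180, -0.891)
t=8.500: state=(0.611, -1.479)
t=8.950: state=(-0.297, -2.656)

(x, y) = (-0.297, -2.656)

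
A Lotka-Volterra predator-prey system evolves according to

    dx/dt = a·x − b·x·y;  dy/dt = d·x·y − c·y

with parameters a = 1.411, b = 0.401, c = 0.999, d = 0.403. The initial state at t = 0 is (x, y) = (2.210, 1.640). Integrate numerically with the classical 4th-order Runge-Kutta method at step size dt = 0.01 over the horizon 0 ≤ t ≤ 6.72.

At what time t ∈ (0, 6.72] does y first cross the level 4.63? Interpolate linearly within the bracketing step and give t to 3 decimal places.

t = 1.746

t=0.000: state=(2.210, 1.640)
step 1 (dt=0.01): k1=(1.665, -0.178), k2=(1.672, -0.172), k3=(1.672, -0.172), k4=(1.679, -0.167); state += dt/6·(k1+2k2+2k3+k4)
t=0.010: state=(2.227, 1.638)
t=0.020: state=(2.244, 1.637)
t=0.030: state=(2.261, 1.635)
continuing one RK4 step at a time; state shown every 25 steps (Δt=0.25):
t=0.250: state=(2.671, 1.632)
t=0.500: state=(3.217, 1.710)
t=0.750: state=(3.824, 1.898)
t=1.000: state=(4.429, 2.242)
t=1.250: state=(4.905, 2.800)
t=1.500: state=(5.071, 3.617)
t=1.740: state=(4.795, 4.603)
next step: t=1.750: state=(4.774, 4.646) — y has crossed 4.63
linear interpolation between t=1.740 (4.60317) and t=1.750 (4.64615) → t≈1.746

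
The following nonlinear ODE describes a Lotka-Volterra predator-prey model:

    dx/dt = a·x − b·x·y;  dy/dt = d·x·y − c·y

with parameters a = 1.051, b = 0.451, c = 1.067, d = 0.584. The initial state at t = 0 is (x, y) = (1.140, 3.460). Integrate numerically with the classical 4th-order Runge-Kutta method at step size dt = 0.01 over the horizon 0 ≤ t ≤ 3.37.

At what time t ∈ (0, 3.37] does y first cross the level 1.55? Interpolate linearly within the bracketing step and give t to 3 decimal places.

t = 1.645

t=0.000: state=(1.140, 3.460)
step 1 (dt=0.01): k1=(-0.581, -1.388), k2=(-0.576, -1.391), k3=(-0.576, -1.391), k4=(-0.571, -1.394); state += dt/6·(k1+2k2+2k3+k4)
t=0.010: state=(1.134, 3.446)
t=0.020: state=(1.129, 3.432)
t=0.030: state=(1.123, 3.418)
continuing one RK4 step at a time; state shown every 20 steps (Δt=0.2):
t=0.200: state=(1.043, 3.174)
t=0.400: state=(0.979, 2.885)
t=0.600: state=(0.943, 2.606)
t=0.800: state=(0.931, 2.349)
t=1.000: state=(0.939, 2.116)
t=1.200: state=(0.967, 1.910)
t=1.400: state=(1.013, 1.732)
t=1.600: state=(1.076, 1.580)
t=1.640: state=(1.091, 1.553)
next step: t=1.650: state=(1.095, 1.547) — y has crossed 1.55
linear interpolation between t=1.640 (1.55321) and t=1.650 (1.54657) → t≈1.645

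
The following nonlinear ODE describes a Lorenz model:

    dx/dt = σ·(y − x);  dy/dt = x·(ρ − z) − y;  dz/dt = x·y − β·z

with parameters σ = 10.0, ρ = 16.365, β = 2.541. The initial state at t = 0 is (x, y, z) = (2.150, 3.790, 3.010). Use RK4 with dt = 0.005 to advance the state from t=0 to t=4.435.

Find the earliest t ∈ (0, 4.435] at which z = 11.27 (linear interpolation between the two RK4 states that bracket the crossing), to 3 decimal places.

t=0.000: state=(2.150, 3.790, 3.010)
step 1 (dt=0.005): k1=(16.400, 24.923, 0.500), k2=(16.613, 25.406, 0.789), k3=(16.620, 25.410, 0.792), k4=(16.840, 25.897, 1.089); state += dt/6·(k1+2k2+2k3+k4)
t=0.005: state=(2.233, 3.917, 3.014)
t=0.010: state=(2.318, 4.049, 3.021)
t=0.015: state=(2.406, 4.186, 3.031)
continuing one RK4 step at a time; state shown every 40 steps (Δt=0.2):
t=0.200: state=(8.202, 12.680, 8.771)
t=0.225: state=(9.324, 13.766, 11.050)
next step: t=0.230: state=(9.545, 13.935, 11.560) — z has crossed 11.27
linear interpolation between t=0.225 (11.05000) and t=0.230 (11.55985) → t≈0.227

t = 0.227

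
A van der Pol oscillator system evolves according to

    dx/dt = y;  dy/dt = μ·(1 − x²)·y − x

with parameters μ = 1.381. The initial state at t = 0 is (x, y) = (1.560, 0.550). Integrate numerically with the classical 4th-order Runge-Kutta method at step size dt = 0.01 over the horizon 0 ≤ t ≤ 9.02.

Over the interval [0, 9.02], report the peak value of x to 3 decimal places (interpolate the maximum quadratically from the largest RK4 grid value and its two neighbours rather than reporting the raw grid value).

t=0.000: state=(1.560, 0.550)
step 1 (dt=0.01): k1=(0.550, -2.649), k2=(0.537, -2.632), k3=(0.537, -2.632), k4=(0.524, -2.614); state += dt/6·(k1+2k2+2k3+k4)
t=0.010: state=(1.565, 0.524)
t=0.020: state=(1.570, 0.498)
t=0.030: state=(1.575, 0.472)
continuing one RK4 step at a time; state shown every 50 steps (Δt=0.5):
t=0.500: state=(1.585, -0.304)
t=1.000: state=(1.339, -0.654)
t=1.500: state=(0.921, -1.059)
t=2.000: state=(0.190, -2.009)
t=2.500: state=(-1.151, -2.940)
t=3.000: state=(-1.981, -0.369)
t=3.500: state=(-1.919, 0.381)
t=4.000: state=(-1.682, 0.550)
t=4.500: state=(-1.365, 0.734)
t=5.000: state=(-0.917, 1.115)
t=5.500: state=(-0.150, 2.107)
t=6.000: state=(1.230, 2.906)
t=6.500: state=(2.000, 0.278)
t=7.000: state=(1.918, -0.394)
t=7.500: state=(1.678, -0.554)
t=8.000: state=(1.359, -0.739)
t=8.500: state=(0.907, -1.125)
t=9.000: state=(0.132, -2.134)
t=9.020: state=(0.088, -2.196)
largest grid value and its neighbours: x(6.600)=2.01364, x(6.610)=2.01373, x(6.620)=2.01361
parabola through these three points peaks at t≈6.609 with x≈2.01373

max x = 2.014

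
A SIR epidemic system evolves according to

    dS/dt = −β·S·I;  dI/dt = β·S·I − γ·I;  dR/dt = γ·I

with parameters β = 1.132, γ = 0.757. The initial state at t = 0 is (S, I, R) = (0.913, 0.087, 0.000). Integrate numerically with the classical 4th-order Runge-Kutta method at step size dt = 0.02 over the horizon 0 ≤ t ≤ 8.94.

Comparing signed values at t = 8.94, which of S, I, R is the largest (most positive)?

t=0.000: state=(0.913, 0.087, 0.000)
step 1 (dt=0.02): k1=(-0.090, 0.024, 0.066), k2=(-0.090, 0.024, 0.066), k3=(-0.090, 0.024, 0.066), k4=(-0.090, 0.024, 0.066); state += dt/6·(k1+2k2+2k3+k4)
t=0.020: state=(0.911, 0.087, 0.001)
t=0.040: state=(0.909, 0.088, 0.003)
t=0.060: state=(0.908, 0.088, 0.004)
continuing one RK4 step at a time; state shown every 25 steps (Δt=0.5):
t=0.500: state=(0.866, 0.099, 0.035)
t=1.000: state=(0.817, 0.109, 0.074)
t=1.500: state=(0.766, 0.117, 0.117)
t=2.000: state=(0.716, 0.121, 0.162)
t=2.500: state=(0.668, 0.123, 0.209)
t=3.000: state=(0.623, 0.121, 0.255)
t=3.500: state=(0.583, 0.117, 0.300)
t=4.000: state=(0.546, 0.110, 0.343)
t=4.500: state=(0.514, 0.102, 0.384)
t=5.000: state=(0.487, 0.093, 0.420)
t=5.500: state=(0.463, 0.083, 0.454)
t=6.000: state=(0.443, 0.074, 0.483)
t=6.500: state=(0.426, 0.064, 0.509)
t=7.000: state=(0.412, 0.056, 0.532)
t=7.500: state=(0.400, 0.048, 0.552)
t=8.000: state=(0.390, 0.041, 0.569)
t=8.500: state=(0.382, 0.035, 0.583)
t=8.940: state=(0.376, 0.030, 0.594)
compare at T: S=0.376, I=0.030, R=0.594

largest component: R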